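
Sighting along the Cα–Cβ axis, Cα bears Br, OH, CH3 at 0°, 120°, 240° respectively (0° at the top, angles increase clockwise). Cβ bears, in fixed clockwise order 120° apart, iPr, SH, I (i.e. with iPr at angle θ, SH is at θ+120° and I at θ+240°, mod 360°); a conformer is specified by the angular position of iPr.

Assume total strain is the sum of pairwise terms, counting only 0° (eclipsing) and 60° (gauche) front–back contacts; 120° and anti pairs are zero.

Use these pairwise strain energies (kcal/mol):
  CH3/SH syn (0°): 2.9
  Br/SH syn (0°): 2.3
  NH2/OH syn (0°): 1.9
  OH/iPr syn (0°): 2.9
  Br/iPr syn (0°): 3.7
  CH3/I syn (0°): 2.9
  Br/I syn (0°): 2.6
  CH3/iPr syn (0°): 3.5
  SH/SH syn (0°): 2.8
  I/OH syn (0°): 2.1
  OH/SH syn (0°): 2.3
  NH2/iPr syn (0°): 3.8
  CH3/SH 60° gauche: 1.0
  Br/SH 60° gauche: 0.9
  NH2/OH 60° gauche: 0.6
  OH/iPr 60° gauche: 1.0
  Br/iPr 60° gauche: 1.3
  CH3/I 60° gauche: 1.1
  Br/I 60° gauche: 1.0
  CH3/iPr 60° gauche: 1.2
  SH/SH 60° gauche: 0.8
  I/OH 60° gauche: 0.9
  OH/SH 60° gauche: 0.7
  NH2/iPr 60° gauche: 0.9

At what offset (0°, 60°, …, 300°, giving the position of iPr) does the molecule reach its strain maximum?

0°

iPr at 0° (eclipsed): Br–iPr eclipsed, OH–SH eclipsed, CH3–I eclipsed; 3.7 + 2.3 + 2.9 = 8.9 kcal/mol.
iPr at 60° (staggered): Br–iPr gauche, Br–I gauche, OH–iPr gauche, OH–SH gauche, CH3–SH gauche, CH3–I gauche; 1.3 + 1.0 + 1.0 + 0.7 + 1.0 + 1.1 = 6.1 kcal/mol.
iPr at 120° (eclipsed): Br–I eclipsed, OH–iPr eclipsed, CH3–SH eclipsed; 2.6 + 2.9 + 2.9 = 8.4 kcal/mol.
iPr at 180° (staggered): Br–SH gauche, Br–I gauche, OH–iPr gauche, OH–I gauche, CH3–iPr gauche, CH3–SH gauche; 0.9 + 1.0 + 1.0 + 0.9 + 1.2 + 1.0 = 6.0 kcal/mol.
iPr at 240° (eclipsed): Br–SH eclipsed, OH–I eclipsed, CH3–iPr eclipsed; 2.3 + 2.1 + 3.5 = 7.9 kcal/mol.
iPr at 300° (staggered): Br–iPr gauche, Br–SH gauche, OH–SH gauche, OH–I gauche, CH3–iPr gauche, CH3–I gauche; 1.3 + 0.9 + 0.7 + 0.9 + 1.2 + 1.1 = 6.1 kcal/mol.
The maximum (8.9 kcal/mol) occurs with iPr at 0°.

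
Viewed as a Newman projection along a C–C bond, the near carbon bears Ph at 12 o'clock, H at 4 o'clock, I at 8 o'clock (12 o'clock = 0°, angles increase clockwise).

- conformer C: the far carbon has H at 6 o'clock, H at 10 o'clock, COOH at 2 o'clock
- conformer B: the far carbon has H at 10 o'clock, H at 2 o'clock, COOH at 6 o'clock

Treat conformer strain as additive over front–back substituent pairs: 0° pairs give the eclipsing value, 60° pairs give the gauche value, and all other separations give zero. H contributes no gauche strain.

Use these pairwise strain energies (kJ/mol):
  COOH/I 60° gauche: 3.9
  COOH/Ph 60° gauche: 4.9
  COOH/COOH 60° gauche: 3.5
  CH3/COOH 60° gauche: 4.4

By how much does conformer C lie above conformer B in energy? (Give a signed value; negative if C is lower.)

C (staggered): Ph–COOH gauche; 4.9 = 4.9 kJ/mol.
B (staggered): I–COOH gauche; 3.9 = 3.9 kJ/mol.
E(C) − E(B) = 4.9 − 3.9 = +1.0 kJ/mol.

+1.0 kJ/mol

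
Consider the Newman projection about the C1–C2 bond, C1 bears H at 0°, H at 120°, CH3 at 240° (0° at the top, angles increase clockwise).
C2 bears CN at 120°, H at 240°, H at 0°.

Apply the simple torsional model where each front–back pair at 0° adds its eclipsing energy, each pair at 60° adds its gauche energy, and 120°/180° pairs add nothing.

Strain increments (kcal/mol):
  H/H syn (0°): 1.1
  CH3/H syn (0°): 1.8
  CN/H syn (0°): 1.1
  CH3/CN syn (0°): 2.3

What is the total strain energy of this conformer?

This conformer is eclipsed. H at 0° is eclipsed with H at 0° (1.1); H at 120° is eclipsed with CN at 120° (1.1); CH3 at 240° is eclipsed with H at 240° (1.8). Total 4.0 kcal/mol.

4.0 kcal/mol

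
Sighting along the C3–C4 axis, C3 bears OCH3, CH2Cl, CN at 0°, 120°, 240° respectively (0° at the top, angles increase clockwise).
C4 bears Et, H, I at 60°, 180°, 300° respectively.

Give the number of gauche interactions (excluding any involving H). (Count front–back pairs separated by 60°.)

4

Non-H gauche pairs: OCH3(0°)/Et(60°); OCH3(0°)/I(300°); CH2Cl(120°)/Et(60°); CN(240°)/I(300°) — 4 interactions.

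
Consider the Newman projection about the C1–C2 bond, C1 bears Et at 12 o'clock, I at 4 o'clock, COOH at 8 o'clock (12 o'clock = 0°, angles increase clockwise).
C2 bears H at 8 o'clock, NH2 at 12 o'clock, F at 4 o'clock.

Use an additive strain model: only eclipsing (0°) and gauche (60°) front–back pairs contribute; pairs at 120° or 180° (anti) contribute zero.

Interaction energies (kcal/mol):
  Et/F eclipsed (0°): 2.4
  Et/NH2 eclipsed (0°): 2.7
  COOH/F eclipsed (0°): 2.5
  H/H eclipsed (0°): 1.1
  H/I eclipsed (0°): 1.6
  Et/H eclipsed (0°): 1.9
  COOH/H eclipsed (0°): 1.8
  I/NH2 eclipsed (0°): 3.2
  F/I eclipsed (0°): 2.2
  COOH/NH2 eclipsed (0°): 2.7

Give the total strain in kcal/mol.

6.7 kcal/mol

This conformer (eclipsed): Et(0°)/NH2(0°) eclipsed 2.7; I(120°)/F(120°) eclipsed 2.2; COOH(240°)/H(240°) eclipsed 1.8 → 6.7 kcal/mol.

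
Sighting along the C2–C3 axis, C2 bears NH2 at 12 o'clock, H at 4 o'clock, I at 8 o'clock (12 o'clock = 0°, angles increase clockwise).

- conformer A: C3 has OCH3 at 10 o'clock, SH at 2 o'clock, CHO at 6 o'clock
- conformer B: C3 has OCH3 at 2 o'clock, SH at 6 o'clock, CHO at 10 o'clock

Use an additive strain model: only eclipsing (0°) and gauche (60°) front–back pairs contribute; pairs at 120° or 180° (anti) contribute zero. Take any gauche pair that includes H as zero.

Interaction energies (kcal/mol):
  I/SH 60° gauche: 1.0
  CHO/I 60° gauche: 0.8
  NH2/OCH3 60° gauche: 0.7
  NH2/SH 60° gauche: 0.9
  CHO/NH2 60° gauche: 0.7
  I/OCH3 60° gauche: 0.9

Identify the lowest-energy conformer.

B

A (staggered): NH2(0°)/OCH3(300°) gauche 0.7; NH2(0°)/SH(60°) gauche 0.9; I(240°)/OCH3(300°) gauche 0.9; I(240°)/CHO(180°) gauche 0.8 → 3.3 kcal/mol.
B (staggered): NH2(0°)/OCH3(60°) gauche 0.7; NH2(0°)/CHO(300°) gauche 0.7; I(240°)/SH(180°) gauche 1.0; I(240°)/CHO(300°) gauche 0.8 → 3.2 kcal/mol.
B has the lowest total (3.2 kcal/mol).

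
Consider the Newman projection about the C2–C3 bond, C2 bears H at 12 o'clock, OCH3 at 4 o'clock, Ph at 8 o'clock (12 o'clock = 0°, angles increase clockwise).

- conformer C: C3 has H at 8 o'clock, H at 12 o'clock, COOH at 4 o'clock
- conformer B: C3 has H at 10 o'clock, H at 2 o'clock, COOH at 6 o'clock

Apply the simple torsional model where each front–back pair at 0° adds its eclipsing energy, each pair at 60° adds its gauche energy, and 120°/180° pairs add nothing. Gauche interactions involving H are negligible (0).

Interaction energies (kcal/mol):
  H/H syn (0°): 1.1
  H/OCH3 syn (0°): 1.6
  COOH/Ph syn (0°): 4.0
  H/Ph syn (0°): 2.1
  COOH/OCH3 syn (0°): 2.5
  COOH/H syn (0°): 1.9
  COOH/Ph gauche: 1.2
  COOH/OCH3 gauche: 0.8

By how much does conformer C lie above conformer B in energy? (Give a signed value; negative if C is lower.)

+3.7 kcal/mol

C is eclipsed. H at 0° is eclipsed with H at 0° (1.1); OCH3 at 120° is eclipsed with COOH at 120° (2.5); Ph at 240° is eclipsed with H at 240° (2.1). Total 5.7 kcal/mol.
B is staggered. OCH3 at 120° is gauche with COOH at 180° (0.8); Ph at 240° is gauche with COOH at 180° (1.2). Total 2.0 kcal/mol.
E(C) − E(B) = 5.7 − 2.0 = +3.7 kcal/mol.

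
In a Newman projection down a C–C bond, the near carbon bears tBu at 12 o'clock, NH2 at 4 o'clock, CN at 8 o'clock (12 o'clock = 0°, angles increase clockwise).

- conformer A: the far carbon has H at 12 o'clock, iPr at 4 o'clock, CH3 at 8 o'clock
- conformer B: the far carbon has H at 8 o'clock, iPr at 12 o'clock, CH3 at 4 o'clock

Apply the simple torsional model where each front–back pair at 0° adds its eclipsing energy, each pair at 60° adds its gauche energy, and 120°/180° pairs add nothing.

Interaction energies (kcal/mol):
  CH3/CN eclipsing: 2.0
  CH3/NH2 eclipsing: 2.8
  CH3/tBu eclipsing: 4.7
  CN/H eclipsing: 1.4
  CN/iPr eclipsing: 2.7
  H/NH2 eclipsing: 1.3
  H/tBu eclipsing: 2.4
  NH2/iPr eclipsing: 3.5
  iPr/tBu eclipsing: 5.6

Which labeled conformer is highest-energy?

B

A (eclipsed): tBu(0°)/H(0°) eclipsed 2.4; NH2(120°)/iPr(120°) eclipsed 3.5; CN(240°)/CH3(240°) eclipsed 2.0 → 7.9 kcal/mol.
B (eclipsed): tBu(0°)/iPr(0°) eclipsed 5.6; NH2(120°)/CH3(120°) eclipsed 2.8; CN(240°)/H(240°) eclipsed 1.4 → 9.8 kcal/mol.
B has the highest total (9.8 kcal/mol).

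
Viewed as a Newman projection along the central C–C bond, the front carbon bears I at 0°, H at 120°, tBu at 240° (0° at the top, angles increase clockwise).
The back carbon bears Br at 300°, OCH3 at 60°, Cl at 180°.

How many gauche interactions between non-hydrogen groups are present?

4

Non-H gauche pairs: I(0°)/Br(300°); I(0°)/OCH3(60°); tBu(240°)/Br(300°); tBu(240°)/Cl(180°) — 4 interactions.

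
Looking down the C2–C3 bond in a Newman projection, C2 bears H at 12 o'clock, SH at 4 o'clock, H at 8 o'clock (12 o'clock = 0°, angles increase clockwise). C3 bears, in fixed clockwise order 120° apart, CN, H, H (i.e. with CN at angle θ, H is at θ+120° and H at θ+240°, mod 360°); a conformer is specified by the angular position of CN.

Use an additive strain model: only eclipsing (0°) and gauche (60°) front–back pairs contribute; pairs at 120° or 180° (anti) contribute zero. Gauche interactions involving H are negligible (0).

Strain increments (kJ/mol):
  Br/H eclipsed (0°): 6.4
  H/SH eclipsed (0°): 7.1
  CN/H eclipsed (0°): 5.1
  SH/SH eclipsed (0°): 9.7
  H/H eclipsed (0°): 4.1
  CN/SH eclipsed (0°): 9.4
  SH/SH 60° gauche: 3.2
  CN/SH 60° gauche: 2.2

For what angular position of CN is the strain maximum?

120°

CN at 0° (eclipsed): H(0°)/CN(0°) eclipsed 5.1; SH(120°)/H(120°) eclipsed 7.1; H(240°)/H(240°) eclipsed 4.1 → 16.3 kJ/mol.
CN at 60° (staggered): SH(120°)/CN(60°) gauche 2.2 → 2.2 kJ/mol.
CN at 120° (eclipsed): H(0°)/H(0°) eclipsed 4.1; SH(120°)/CN(120°) eclipsed 9.4; H(240°)/H(240°) eclipsed 4.1 → 17.6 kJ/mol.
CN at 180° (staggered): SH(120°)/CN(180°) gauche 2.2 → 2.2 kJ/mol.
CN at 240° (eclipsed): H(0°)/H(0°) eclipsed 4.1; SH(120°)/H(120°) eclipsed 7.1; H(240°)/CN(240°) eclipsed 5.1 → 16.3 kJ/mol.
CN at 300° (staggered): no non-H gauche contacts → 0.0 kJ/mol.
The maximum (17.6 kJ/mol) occurs with CN at 120°.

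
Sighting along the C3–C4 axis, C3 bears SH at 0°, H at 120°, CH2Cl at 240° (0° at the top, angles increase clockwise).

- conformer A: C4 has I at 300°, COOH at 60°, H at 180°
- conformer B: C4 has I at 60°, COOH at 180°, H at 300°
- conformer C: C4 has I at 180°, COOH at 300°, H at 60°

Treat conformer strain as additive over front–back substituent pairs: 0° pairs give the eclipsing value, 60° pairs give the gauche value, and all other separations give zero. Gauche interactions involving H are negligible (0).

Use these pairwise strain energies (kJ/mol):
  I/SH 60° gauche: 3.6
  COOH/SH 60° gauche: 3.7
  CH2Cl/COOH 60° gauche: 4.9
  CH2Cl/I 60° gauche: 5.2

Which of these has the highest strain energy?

C

A is staggered. SH at 0° is gauche with I at 300° (3.6); SH at 0° is gauche with COOH at 60° (3.7); CH2Cl at 240° is gauche with I at 300° (5.2). Total 12.5 kJ/mol.
B is staggered. SH at 0° is gauche with I at 60° (3.6); CH2Cl at 240° is gauche with COOH at 180° (4.9). Total 8.5 kJ/mol.
C is staggered. SH at 0° is gauche with COOH at 300° (3.7); CH2Cl at 240° is gauche with I at 180° (5.2); CH2Cl at 240° is gauche with COOH at 300° (4.9). Total 13.8 kJ/mol.
C has the highest total (13.8 kJ/mol).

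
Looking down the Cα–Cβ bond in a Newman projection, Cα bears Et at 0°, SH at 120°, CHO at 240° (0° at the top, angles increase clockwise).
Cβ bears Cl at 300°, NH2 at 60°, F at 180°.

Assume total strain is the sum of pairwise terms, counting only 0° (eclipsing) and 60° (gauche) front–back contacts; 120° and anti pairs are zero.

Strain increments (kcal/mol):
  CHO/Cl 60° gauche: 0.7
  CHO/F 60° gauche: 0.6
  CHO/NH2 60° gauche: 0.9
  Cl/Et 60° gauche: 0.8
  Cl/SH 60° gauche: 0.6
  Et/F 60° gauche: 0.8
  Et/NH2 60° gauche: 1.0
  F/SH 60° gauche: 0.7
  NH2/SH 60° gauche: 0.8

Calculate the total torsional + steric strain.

This conformer (staggered): Et(0°)/Cl(300°) gauche 0.8; Et(0°)/NH2(60°) gauche 1.0; SH(120°)/NH2(60°) gauche 0.8; SH(120°)/F(180°) gauche 0.7; CHO(240°)/Cl(300°) gauche 0.7; CHO(240°)/F(180°) gauche 0.6 → 4.6 kcal/mol.

4.6 kcal/mol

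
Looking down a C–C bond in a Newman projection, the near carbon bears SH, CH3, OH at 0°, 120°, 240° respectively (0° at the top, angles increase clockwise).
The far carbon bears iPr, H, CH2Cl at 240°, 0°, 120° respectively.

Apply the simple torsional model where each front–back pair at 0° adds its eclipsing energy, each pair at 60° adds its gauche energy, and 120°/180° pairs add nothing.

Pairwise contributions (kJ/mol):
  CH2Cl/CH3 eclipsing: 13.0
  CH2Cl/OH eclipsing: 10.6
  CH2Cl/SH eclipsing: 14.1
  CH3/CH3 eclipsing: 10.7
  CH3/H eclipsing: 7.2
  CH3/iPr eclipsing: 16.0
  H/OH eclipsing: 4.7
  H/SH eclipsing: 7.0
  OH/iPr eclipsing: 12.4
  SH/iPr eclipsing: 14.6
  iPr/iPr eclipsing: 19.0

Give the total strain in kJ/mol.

This conformer is eclipsed. SH at 0° is eclipsed with H at 0° (7.0); CH3 at 120° is eclipsed with CH2Cl at 120° (13.0); OH at 240° is eclipsed with iPr at 240° (12.4). Total 32.4 kJ/mol.

32.4 kJ/mol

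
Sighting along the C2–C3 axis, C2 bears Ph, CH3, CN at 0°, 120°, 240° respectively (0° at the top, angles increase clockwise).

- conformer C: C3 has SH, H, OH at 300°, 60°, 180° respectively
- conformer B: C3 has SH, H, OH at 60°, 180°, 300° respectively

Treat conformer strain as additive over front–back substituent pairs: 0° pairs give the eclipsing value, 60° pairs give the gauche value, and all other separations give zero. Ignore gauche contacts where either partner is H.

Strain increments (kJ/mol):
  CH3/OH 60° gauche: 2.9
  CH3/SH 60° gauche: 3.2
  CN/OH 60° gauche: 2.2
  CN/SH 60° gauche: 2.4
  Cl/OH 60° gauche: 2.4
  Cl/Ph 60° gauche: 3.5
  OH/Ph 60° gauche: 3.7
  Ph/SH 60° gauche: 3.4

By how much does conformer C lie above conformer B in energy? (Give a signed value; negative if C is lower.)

-1.6 kJ/mol

C is staggered. Ph at 0° is gauche with SH at 300° (3.4); CH3 at 120° is gauche with OH at 180° (2.9); CN at 240° is gauche with SH at 300° (2.4); CN at 240° is gauche with OH at 180° (2.2). Total 10.9 kJ/mol.
B is staggered. Ph at 0° is gauche with SH at 60° (3.4); Ph at 0° is gauche with OH at 300° (3.7); CH3 at 120° is gauche with SH at 60° (3.2); CN at 240° is gauche with OH at 300° (2.2). Total 12.5 kJ/mol.
E(C) − E(B) = 10.9 − 12.5 = -1.6 kJ/mol.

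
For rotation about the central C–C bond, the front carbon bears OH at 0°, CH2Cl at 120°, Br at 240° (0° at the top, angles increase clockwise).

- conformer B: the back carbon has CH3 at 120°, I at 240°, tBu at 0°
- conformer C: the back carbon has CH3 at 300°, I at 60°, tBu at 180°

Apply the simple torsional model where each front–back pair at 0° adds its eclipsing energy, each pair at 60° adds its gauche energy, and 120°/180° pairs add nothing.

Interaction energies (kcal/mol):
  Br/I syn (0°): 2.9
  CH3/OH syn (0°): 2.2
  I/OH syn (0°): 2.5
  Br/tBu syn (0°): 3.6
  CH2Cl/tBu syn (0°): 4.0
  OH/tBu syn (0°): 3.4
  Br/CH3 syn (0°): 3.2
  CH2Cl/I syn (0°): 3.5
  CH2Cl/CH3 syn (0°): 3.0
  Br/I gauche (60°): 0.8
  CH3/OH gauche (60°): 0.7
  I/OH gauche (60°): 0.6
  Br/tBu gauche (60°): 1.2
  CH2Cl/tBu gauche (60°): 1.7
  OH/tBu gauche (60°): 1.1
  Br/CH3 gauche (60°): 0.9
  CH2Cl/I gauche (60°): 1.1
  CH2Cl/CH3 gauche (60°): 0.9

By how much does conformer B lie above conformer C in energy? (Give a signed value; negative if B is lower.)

+3.1 kcal/mol

B (eclipsed): OH–tBu eclipsed, CH2Cl–CH3 eclipsed, Br–I eclipsed; 3.4 + 3.0 + 2.9 = 9.3 kcal/mol.
C (staggered): OH–CH3 gauche, OH–I gauche, CH2Cl–I gauche, CH2Cl–tBu gauche, Br–CH3 gauche, Br–tBu gauche; 0.7 + 0.6 + 1.1 + 1.7 + 0.9 + 1.2 = 6.2 kcal/mol.
E(B) − E(C) = 9.3 − 6.2 = +3.1 kcal/mol.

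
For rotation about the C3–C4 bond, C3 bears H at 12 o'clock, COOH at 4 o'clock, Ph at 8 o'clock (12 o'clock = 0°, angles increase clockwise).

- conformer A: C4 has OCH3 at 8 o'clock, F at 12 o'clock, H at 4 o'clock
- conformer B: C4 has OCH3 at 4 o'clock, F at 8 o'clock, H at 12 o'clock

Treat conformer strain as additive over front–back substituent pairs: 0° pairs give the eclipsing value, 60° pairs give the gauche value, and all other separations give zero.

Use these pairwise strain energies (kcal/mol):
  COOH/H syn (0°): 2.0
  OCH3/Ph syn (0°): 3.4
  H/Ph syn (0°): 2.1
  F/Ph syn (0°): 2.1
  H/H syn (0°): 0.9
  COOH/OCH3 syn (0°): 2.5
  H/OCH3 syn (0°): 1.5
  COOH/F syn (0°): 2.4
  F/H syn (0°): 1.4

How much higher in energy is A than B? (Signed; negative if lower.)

+1.3 kcal/mol

A (eclipsed): H–F eclipsed, COOH–H eclipsed, Ph–OCH3 eclipsed; 1.4 + 2.0 + 3.4 = 6.8 kcal/mol.
B (eclipsed): H–H eclipsed, COOH–OCH3 eclipsed, Ph–F eclipsed; 0.9 + 2.5 + 2.1 = 5.5 kcal/mol.
E(A) − E(B) = 6.8 − 5.5 = +1.3 kcal/mol.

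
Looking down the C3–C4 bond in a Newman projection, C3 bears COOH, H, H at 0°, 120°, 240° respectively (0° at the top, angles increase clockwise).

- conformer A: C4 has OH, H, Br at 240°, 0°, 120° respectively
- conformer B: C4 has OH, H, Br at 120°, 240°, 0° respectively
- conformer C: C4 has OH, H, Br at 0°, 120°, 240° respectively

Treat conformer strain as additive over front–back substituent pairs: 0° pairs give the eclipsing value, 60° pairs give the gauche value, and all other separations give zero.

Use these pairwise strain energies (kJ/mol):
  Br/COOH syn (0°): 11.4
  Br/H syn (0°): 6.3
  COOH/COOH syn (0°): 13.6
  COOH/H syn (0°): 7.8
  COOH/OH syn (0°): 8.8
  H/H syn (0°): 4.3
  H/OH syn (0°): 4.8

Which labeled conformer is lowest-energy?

A

A (eclipsed): COOH–H eclipsed, H–Br eclipsed, H–OH eclipsed; 7.8 + 6.3 + 4.8 = 18.9 kJ/mol.
B (eclipsed): COOH–Br eclipsed, H–OH eclipsed, H–H eclipsed; 11.4 + 4.8 + 4.3 = 20.5 kJ/mol.
C (eclipsed): COOH–OH eclipsed, H–H eclipsed, H–Br eclipsed; 8.8 + 4.3 + 6.3 = 19.4 kJ/mol.
A has the lowest total (18.9 kJ/mol).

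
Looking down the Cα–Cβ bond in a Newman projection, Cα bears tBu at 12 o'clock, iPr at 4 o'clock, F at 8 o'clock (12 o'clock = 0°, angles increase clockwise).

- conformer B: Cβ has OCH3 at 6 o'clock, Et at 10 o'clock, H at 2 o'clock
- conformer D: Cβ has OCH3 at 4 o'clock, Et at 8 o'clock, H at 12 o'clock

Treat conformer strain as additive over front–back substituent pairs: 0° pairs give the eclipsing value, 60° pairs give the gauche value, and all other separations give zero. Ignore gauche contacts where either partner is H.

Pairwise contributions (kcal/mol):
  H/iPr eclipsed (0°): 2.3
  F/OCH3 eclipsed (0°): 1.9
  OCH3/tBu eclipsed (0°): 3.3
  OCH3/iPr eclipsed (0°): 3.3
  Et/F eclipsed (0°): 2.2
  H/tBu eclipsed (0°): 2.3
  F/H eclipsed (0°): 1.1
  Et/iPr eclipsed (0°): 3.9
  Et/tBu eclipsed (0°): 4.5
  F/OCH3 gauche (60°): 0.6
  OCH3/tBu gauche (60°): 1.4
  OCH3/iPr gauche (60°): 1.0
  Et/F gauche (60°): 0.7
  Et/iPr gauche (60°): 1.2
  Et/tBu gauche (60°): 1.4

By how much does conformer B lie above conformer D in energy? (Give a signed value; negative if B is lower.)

-4.1 kcal/mol

B is staggered. tBu at 0° is gauche with Et at 300° (1.4); iPr at 120° is gauche with OCH3 at 180° (1.0); F at 240° is gauche with OCH3 at 180° (0.6); F at 240° is gauche with Et at 300° (0.7). Total 3.7 kcal/mol.
D is eclipsed. tBu at 0° is eclipsed with H at 0° (2.3); iPr at 120° is eclipsed with OCH3 at 120° (3.3); F at 240° is eclipsed with Et at 240° (2.2). Total 7.8 kcal/mol.
E(B) − E(D) = 3.7 − 7.8 = -4.1 kcal/mol.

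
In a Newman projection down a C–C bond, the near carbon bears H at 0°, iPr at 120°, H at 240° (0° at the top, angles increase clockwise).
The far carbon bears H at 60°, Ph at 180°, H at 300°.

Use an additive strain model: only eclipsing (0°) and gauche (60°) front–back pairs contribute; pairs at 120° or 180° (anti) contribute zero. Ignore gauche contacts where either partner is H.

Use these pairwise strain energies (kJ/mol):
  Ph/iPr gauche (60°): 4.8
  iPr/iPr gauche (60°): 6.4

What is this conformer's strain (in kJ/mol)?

4.8 kJ/mol

This conformer is staggered. iPr at 120° is gauche with Ph at 180° (4.8). Total 4.8 kJ/mol.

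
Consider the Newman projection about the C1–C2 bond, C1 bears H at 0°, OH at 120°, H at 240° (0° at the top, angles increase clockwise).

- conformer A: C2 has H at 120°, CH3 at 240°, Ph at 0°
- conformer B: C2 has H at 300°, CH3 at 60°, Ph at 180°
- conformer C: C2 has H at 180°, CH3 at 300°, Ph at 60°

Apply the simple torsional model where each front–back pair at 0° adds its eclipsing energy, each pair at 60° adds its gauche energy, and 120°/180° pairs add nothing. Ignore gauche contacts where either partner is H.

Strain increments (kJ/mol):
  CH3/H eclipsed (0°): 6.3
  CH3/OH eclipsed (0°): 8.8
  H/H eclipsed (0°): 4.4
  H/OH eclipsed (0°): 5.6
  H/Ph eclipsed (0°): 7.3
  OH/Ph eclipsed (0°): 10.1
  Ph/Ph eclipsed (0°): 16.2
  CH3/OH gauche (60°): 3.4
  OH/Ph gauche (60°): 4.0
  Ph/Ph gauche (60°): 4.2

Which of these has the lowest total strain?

A (eclipsed): H(0°)/Ph(0°) eclipsed 7.3; OH(120°)/H(120°) eclipsed 5.6; H(240°)/CH3(240°) eclipsed 6.3 → 19.2 kJ/mol.
B (staggered): OH(120°)/CH3(60°) gauche 3.4; OH(120°)/Ph(180°) gauche 4.0 → 7.4 kJ/mol.
C (staggered): OH(120°)/Ph(60°) gauche 4.0 → 4.0 kJ/mol.
C has the lowest total (4.0 kJ/mol).

C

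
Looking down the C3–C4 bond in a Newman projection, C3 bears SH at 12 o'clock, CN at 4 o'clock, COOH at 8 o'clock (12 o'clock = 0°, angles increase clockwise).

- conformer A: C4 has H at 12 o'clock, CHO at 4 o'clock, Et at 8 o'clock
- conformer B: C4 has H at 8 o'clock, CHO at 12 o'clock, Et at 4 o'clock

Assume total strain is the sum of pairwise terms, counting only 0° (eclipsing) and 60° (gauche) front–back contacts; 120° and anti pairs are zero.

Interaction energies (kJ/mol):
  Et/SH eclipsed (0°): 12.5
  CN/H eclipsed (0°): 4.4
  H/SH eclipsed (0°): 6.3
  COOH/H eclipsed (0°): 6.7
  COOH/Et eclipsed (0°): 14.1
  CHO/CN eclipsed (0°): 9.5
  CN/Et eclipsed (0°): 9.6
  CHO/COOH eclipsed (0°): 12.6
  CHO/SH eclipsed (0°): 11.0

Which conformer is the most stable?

B

A (eclipsed): SH–H eclipsed, CN–CHO eclipsed, COOH–Et eclipsed; 6.3 + 9.5 + 14.1 = 29.9 kJ/mol.
B (eclipsed): SH–CHO eclipsed, CN–Et eclipsed, COOH–H eclipsed; 11.0 + 9.6 + 6.7 = 27.3 kJ/mol.
B has the lowest total (27.3 kJ/mol).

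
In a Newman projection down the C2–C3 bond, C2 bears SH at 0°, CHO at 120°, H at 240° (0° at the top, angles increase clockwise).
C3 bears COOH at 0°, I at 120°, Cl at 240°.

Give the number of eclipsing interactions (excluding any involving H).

Non-H eclipsing pairs: SH(0°)/COOH(0°); CHO(120°)/I(120°) — 2 interactions.

2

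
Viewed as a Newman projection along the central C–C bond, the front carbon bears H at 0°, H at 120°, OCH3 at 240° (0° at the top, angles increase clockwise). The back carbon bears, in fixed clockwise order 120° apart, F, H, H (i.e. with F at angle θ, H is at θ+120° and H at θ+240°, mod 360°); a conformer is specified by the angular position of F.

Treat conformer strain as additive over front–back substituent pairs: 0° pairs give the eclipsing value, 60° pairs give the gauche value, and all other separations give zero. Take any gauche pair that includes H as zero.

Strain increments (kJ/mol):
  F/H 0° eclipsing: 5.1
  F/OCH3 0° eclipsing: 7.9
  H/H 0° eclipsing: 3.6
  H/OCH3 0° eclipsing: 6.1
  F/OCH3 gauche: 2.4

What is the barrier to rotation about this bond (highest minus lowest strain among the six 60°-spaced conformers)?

15.1 kJ/mol

F at 0° (eclipsed): H(0°)/F(0°) eclipsed 5.1; H(120°)/H(120°) eclipsed 3.6; OCH3(240°)/H(240°) eclipsed 6.1 → 14.8 kJ/mol.
F at 60° (staggered): no non-H gauche contacts → 0.0 kJ/mol.
F at 120° (eclipsed): H(0°)/H(0°) eclipsed 3.6; H(120°)/F(120°) eclipsed 5.1; OCH3(240°)/H(240°) eclipsed 6.1 → 14.8 kJ/mol.
F at 180° (staggered): OCH3(240°)/F(180°) gauche 2.4 → 2.4 kJ/mol.
F at 240° (eclipsed): H(0°)/H(0°) eclipsed 3.6; H(120°)/H(120°) eclipsed 3.6; OCH3(240°)/F(240°) eclipsed 7.9 → 15.1 kJ/mol.
F at 300° (staggered): OCH3(240°)/F(300°) gauche 2.4 → 2.4 kJ/mol.
Max at 240° (15.1 kJ/mol), min at 60° (0.0 kJ/mol); barrier = 15.1 kJ/mol.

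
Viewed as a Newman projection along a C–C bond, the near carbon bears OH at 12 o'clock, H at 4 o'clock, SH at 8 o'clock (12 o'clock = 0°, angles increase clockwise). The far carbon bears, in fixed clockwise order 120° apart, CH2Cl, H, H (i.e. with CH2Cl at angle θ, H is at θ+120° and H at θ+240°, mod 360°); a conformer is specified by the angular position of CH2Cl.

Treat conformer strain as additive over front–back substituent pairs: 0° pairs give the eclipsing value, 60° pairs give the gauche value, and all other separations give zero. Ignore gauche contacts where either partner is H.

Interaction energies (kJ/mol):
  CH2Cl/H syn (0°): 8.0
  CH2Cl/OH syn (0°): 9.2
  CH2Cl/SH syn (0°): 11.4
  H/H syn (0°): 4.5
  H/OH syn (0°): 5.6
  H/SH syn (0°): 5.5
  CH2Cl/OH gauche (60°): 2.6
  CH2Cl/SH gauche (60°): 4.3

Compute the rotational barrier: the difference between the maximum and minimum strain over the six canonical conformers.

18.9 kJ/mol

CH2Cl at 0° is eclipsed. OH at 0° is eclipsed with CH2Cl at 0° (9.2); H at 120° is eclipsed with H at 120° (4.5); SH at 240° is eclipsed with H at 240° (5.5). Total 19.2 kJ/mol.
CH2Cl at 60° is staggered. OH at 0° is gauche with CH2Cl at 60° (2.6). Total 2.6 kJ/mol.
CH2Cl at 120° is eclipsed. OH at 0° is eclipsed with H at 0° (5.6); H at 120° is eclipsed with CH2Cl at 120° (8.0); SH at 240° is eclipsed with H at 240° (5.5). Total 19.1 kJ/mol.
CH2Cl at 180° is staggered. SH at 240° is gauche with CH2Cl at 180° (4.3). Total 4.3 kJ/mol.
CH2Cl at 240° is eclipsed. OH at 0° is eclipsed with H at 0° (5.6); H at 120° is eclipsed with H at 120° (4.5); SH at 240° is eclipsed with CH2Cl at 240° (11.4). Total 21.5 kJ/mol.
CH2Cl at 300° is staggered. OH at 0° is gauche with CH2Cl at 300° (2.6); SH at 240° is gauche with CH2Cl at 300° (4.3). Total 6.9 kJ/mol.
Max at 240° (21.5 kJ/mol), min at 60° (2.6 kJ/mol); barrier = 18.9 kJ/mol.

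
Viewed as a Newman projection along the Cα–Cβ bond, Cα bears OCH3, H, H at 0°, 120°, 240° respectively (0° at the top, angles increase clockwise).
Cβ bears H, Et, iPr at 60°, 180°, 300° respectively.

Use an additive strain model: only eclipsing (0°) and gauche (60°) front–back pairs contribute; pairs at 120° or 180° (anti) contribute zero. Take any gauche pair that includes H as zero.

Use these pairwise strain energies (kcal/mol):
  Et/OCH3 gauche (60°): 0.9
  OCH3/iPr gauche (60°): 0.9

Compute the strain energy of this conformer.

This conformer (staggered): OCH3–iPr gauche; 0.9 = 0.9 kcal/mol.

0.9 kcal/mol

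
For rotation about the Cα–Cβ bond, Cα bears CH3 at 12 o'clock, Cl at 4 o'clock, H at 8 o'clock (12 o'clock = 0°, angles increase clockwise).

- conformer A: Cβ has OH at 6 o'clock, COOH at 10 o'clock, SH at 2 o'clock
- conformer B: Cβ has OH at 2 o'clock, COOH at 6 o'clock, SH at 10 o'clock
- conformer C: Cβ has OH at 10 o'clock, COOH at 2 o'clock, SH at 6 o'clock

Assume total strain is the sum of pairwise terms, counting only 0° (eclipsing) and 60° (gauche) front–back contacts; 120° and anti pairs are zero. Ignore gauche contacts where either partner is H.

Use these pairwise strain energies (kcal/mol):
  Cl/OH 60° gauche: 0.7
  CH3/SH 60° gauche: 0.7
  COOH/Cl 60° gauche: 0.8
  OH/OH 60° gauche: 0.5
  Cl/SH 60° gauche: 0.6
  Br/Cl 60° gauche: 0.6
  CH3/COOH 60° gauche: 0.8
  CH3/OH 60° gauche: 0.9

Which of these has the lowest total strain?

A

A (staggered): CH3–COOH gauche, CH3–SH gauche, Cl–OH gauche, Cl–SH gauche; 0.8 + 0.7 + 0.7 + 0.6 = 2.8 kcal/mol.
B (staggered): CH3–OH gauche, CH3–SH gauche, Cl–OH gauche, Cl–COOH gauche; 0.9 + 0.7 + 0.7 + 0.8 = 3.1 kcal/mol.
C (staggered): CH3–OH gauche, CH3–COOH gauche, Cl–COOH gauche, Cl–SH gauche; 0.9 + 0.8 + 0.8 + 0.6 = 3.1 kcal/mol.
A has the lowest total (2.8 kcal/mol).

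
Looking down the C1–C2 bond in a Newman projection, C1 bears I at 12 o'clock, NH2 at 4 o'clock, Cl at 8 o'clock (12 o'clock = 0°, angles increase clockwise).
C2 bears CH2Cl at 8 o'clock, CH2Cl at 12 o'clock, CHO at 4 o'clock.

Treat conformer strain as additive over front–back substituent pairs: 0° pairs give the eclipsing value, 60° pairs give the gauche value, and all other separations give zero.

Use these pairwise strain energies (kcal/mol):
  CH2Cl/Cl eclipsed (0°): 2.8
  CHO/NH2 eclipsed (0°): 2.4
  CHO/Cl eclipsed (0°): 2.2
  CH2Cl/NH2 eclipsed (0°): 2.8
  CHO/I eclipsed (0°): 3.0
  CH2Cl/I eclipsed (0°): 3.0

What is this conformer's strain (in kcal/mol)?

8.2 kcal/mol

This conformer (eclipsed): I–CH2Cl eclipsed, NH2–CHO eclipsed, Cl–CH2Cl eclipsed; 3.0 + 2.4 + 2.8 = 8.2 kcal/mol.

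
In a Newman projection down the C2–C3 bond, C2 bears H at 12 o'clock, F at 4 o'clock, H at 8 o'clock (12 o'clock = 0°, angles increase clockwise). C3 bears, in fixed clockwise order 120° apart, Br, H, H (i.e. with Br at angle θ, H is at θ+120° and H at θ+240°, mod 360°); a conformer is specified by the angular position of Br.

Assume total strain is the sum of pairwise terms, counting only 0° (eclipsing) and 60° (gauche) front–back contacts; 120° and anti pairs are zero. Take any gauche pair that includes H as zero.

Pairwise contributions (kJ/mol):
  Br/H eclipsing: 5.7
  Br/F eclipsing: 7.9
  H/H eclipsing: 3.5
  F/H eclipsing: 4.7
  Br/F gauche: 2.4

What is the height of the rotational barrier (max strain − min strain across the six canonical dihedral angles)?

Br at 0° (eclipsed): H(0°)/Br(0°) eclipsed 5.7; F(120°)/H(120°) eclipsed 4.7; H(240°)/H(240°) eclipsed 3.5 → 13.9 kJ/mol.
Br at 60° (staggered): F(120°)/Br(60°) gauche 2.4 → 2.4 kJ/mol.
Br at 120° (eclipsed): H(0°)/H(0°) eclipsed 3.5; F(120°)/Br(120°) eclipsed 7.9; H(240°)/H(240°) eclipsed 3.5 → 14.9 kJ/mol.
Br at 180° (staggered): F(120°)/Br(180°) gauche 2.4 → 2.4 kJ/mol.
Br at 240° (eclipsed): H(0°)/H(0°) eclipsed 3.5; F(120°)/H(120°) eclipsed 4.7; H(240°)/Br(240°) eclipsed 5.7 → 13.9 kJ/mol.
Br at 300° (staggered): no non-H gauche contacts → 0.0 kJ/mol.
Max at 120° (14.9 kJ/mol), min at 300° (0.0 kJ/mol); barrier = 14.9 kJ/mol.

14.9 kJ/mol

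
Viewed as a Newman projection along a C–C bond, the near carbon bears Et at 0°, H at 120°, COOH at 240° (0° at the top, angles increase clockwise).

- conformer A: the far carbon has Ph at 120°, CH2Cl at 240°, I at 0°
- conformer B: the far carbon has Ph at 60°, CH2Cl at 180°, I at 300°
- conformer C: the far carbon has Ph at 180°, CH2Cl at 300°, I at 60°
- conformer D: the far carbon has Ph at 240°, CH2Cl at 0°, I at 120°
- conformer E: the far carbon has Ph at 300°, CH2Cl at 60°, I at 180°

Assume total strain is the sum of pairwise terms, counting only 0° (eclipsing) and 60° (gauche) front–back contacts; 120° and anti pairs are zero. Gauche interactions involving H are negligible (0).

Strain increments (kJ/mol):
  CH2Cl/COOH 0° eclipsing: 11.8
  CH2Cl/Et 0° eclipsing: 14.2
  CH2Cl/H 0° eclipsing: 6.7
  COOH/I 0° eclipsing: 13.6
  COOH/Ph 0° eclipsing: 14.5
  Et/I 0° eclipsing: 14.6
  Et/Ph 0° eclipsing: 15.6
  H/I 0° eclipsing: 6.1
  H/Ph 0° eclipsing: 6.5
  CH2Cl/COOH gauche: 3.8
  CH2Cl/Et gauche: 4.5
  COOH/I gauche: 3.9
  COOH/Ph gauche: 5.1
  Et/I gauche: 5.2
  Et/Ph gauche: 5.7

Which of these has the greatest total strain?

D

A (eclipsed): Et(0°)/I(0°) eclipsed 14.6; H(120°)/Ph(120°) eclipsed 6.5; COOH(240°)/CH2Cl(240°) eclipsed 11.8 → 32.9 kJ/mol.
B (staggered): Et(0°)/Ph(60°) gauche 5.7; Et(0°)/I(300°) gauche 5.2; COOH(240°)/CH2Cl(180°) gauche 3.8; COOH(240°)/I(300°) gauche 3.9 → 18.6 kJ/mol.
C (staggered): Et(0°)/CH2Cl(300°) gauche 4.5; Et(0°)/I(60°) gauche 5.2; COOH(240°)/Ph(180°) gauche 5.1; COOH(240°)/CH2Cl(300°) gauche 3.8 → 18.6 kJ/mol.
D (eclipsed): Et(0°)/CH2Cl(0°) eclipsed 14.2; H(120°)/I(120°) eclipsed 6.1; COOH(240°)/Ph(240°) eclipsed 14.5 → 34.8 kJ/mol.
E (staggered): Et(0°)/Ph(300°) gauche 5.7; Et(0°)/CH2Cl(60°) gauche 4.5; COOH(240°)/Ph(300°) gauche 5.1; COOH(240°)/I(180°) gauche 3.9 → 19.2 kJ/mol.
D has the highest total (34.8 kJ/mol).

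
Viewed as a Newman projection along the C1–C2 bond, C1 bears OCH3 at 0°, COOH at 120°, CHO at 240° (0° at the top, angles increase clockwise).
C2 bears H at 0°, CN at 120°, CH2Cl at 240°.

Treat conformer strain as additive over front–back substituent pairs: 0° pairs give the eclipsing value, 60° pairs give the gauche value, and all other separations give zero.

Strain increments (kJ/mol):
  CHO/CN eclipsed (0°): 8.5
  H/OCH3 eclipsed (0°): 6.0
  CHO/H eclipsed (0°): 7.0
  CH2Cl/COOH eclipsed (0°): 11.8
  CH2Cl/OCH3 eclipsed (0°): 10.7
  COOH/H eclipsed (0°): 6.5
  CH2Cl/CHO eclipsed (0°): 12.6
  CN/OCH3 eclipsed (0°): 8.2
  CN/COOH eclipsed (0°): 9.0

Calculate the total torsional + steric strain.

27.6 kJ/mol

This conformer (eclipsed): OCH3(0°)/H(0°) eclipsed 6.0; COOH(120°)/CN(120°) eclipsed 9.0; CHO(240°)/CH2Cl(240°) eclipsed 12.6 → 27.6 kJ/mol.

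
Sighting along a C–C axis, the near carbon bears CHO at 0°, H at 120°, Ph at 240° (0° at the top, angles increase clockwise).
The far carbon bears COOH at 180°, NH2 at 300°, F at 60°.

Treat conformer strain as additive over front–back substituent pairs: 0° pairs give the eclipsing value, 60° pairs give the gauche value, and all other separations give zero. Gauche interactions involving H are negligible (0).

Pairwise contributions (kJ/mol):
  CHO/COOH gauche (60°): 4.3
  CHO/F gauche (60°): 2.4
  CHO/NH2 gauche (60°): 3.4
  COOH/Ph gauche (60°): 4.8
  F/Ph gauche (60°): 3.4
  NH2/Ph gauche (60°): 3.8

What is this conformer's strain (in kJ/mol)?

This conformer is staggered. CHO at 0° is gauche with NH2 at 300° (3.4); CHO at 0° is gauche with F at 60° (2.4); Ph at 240° is gauche with COOH at 180° (4.8); Ph at 240° is gauche with NH2 at 300° (3.8). Total 14.4 kJ/mol.

14.4 kJ/mol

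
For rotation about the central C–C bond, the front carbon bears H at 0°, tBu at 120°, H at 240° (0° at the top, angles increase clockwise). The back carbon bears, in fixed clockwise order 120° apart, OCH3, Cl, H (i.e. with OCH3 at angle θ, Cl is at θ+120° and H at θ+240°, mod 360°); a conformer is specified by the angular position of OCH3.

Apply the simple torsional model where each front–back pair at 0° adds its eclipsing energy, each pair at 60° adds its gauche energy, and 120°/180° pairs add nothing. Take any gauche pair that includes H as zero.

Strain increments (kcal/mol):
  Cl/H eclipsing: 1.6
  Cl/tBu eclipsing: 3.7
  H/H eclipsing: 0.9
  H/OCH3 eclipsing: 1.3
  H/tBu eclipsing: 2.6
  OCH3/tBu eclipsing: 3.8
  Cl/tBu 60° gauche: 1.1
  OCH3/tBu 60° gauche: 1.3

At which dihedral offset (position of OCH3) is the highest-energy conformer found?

120°

OCH3 at 0° is eclipsed. H at 0° is eclipsed with OCH3 at 0° (1.3); tBu at 120° is eclipsed with Cl at 120° (3.7); H at 240° is eclipsed with H at 240° (0.9). Total 5.9 kcal/mol.
OCH3 at 60° is staggered. tBu at 120° is gauche with OCH3 at 60° (1.3); tBu at 120° is gauche with Cl at 180° (1.1). Total 2.4 kcal/mol.
OCH3 at 120° is eclipsed. H at 0° is eclipsed with H at 0° (0.9); tBu at 120° is eclipsed with OCH3 at 120° (3.8); H at 240° is eclipsed with Cl at 240° (1.6). Total 6.3 kcal/mol.
OCH3 at 180° is staggered. tBu at 120° is gauche with OCH3 at 180° (1.3). Total 1.3 kcal/mol.
OCH3 at 240° is eclipsed. H at 0° is eclipsed with Cl at 0° (1.6); tBu at 120° is eclipsed with H at 120° (2.6); H at 240° is eclipsed with OCH3 at 240° (1.3). Total 5.5 kcal/mol.
OCH3 at 300° is staggered. tBu at 120° is gauche with Cl at 60° (1.1). Total 1.1 kcal/mol.
The maximum (6.3 kcal/mol) occurs with OCH3 at 120°.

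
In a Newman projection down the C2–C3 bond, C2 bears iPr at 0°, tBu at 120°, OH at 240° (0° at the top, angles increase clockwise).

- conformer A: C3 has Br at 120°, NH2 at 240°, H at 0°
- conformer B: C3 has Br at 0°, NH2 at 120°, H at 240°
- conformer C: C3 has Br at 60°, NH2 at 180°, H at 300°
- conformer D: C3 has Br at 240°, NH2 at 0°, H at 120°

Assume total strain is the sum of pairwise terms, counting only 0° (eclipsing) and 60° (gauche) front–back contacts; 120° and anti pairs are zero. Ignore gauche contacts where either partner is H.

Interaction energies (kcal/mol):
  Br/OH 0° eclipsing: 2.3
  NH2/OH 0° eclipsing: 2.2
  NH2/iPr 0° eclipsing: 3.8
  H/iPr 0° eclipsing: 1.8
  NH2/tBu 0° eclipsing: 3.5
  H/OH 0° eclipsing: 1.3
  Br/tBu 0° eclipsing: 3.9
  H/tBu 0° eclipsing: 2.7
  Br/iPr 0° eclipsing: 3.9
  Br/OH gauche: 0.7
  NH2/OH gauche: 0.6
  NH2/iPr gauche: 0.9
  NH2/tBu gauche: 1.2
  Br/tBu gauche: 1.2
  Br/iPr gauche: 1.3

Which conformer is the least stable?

A (eclipsed): iPr(0°)/H(0°) eclipsed 1.8; tBu(120°)/Br(120°) eclipsed 3.9; OH(240°)/NH2(240°) eclipsed 2.2 → 7.9 kcal/mol.
B (eclipsed): iPr(0°)/Br(0°) eclipsed 3.9; tBu(120°)/NH2(120°) eclipsed 3.5; OH(240°)/H(240°) eclipsed 1.3 → 8.7 kcal/mol.
C (staggered): iPr(0°)/Br(60°) gauche 1.3; tBu(120°)/Br(60°) gauche 1.2; tBu(120°)/NH2(180°) gauche 1.2; OH(240°)/NH2(180°) gauche 0.6 → 4.3 kcal/mol.
D (eclipsed): iPr(0°)/NH2(0°) eclipsed 3.8; tBu(120°)/H(120°) eclipsed 2.7; OH(240°)/Br(240°) eclipsed 2.3 → 8.8 kcal/mol.
D has the highest total (8.8 kcal/mol).

D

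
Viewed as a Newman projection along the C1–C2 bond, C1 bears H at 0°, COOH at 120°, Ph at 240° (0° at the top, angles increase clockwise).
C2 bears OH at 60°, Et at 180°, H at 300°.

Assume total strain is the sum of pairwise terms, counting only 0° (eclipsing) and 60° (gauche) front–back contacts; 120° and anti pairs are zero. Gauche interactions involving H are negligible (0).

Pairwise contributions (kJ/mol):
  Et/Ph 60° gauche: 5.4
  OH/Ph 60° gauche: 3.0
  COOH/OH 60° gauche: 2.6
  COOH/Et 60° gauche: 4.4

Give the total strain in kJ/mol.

This conformer (staggered): COOH(120°)/OH(60°) gauche 2.6; COOH(120°)/Et(180°) gauche 4.4; Ph(240°)/Et(180°) gauche 5.4 → 12.4 kJ/mol.

12.4 kJ/mol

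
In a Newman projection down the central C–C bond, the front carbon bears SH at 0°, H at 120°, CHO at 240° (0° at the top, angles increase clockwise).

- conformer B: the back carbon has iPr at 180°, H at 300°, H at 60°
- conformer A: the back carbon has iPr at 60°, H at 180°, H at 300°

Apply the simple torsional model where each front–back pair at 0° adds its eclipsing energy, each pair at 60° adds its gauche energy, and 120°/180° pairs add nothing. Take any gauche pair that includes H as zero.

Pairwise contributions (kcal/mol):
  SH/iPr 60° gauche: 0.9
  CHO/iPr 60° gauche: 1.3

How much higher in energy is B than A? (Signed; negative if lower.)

B (staggered): CHO–iPr gauche; 1.3 = 1.3 kcal/mol.
A (staggered): SH–iPr gauche; 0.9 = 0.9 kcal/mol.
E(B) − E(A) = 1.3 − 0.9 = +0.4 kcal/mol.

+0.4 kcal/mol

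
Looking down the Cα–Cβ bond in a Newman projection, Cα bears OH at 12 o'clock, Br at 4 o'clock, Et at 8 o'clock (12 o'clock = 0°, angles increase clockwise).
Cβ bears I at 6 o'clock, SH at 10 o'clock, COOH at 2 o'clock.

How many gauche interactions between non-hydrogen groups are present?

6

Non-H gauche pairs: OH(0°)/SH(300°); OH(0°)/COOH(60°); Br(120°)/I(180°); Br(120°)/COOH(60°); Et(240°)/I(180°); Et(240°)/SH(300°) — 6 interactions.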